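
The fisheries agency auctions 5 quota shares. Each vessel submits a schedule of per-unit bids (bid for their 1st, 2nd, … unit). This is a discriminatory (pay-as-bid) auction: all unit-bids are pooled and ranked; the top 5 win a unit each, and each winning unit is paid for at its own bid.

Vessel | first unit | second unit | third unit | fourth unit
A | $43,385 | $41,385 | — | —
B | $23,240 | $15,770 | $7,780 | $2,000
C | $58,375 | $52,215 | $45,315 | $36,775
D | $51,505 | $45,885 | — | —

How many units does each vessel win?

Pooled unit-bids ranked (top 5): 58,375 (C-1), 52,215 (C-2), 51,505 (D-1), 45,885 (D-2), 45,315 (C-3)
Next rejected bid: $43,385 (not a price — pay-as-bid).
Allocation: C 3, D 2.

C 3, D 2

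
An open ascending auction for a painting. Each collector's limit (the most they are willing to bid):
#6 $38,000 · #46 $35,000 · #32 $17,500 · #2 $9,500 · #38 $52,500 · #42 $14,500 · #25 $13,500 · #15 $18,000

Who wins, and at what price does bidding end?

Sorting limits: 52,500 (#38) > 38,000 (#6) > 35,000 (#46) > 18,000 (#15) > 17,500 (#32) > 14,500 (#42) > …
Once the price passes $38,000, only #38 is left; the hammer falls at #6's limit of $38,000.

#38 wins at $38,000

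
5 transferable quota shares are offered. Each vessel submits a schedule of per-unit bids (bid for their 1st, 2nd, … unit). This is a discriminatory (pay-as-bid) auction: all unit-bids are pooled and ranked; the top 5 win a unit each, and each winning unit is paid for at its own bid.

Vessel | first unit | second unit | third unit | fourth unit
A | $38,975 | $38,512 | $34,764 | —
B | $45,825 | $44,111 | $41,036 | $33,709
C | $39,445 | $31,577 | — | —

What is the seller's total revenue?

All unit-bids, highest first — top 5: 45,825 (B-1), 44,111 (B-2), 41,036 (B-3), 39,445 (C-1), 38,975 (A-1)
Next rejected bid: $38,512 (not a price — pay-as-bid).
Each winning unit pays its own bid.
Revenue = 45,825 + 44,111 + 41,036 + 39,445 + 38,975 = $209,392.

Total revenue: $209,392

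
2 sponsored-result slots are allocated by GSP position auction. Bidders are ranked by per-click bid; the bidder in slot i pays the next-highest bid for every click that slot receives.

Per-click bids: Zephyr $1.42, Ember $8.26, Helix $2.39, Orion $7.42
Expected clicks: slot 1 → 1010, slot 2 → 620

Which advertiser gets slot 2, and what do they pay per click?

Orion; $2.39 per click

Sorting advertisers: $8.26 (Ember) > $7.42 (Orion) > $2.39 (Helix) > …
Slot 2 goes to the second-ranked bidder, Orion, who pays the next bid down: $2.39/click.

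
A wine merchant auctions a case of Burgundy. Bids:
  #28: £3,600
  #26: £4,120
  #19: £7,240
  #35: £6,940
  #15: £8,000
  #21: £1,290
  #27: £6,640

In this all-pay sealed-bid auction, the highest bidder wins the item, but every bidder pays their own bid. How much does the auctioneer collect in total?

Total revenue: £37,830

Bids ranked: 8,000 (#15) > 7,240 (#19) > 6,940 (#35) > 6,640 (#27) > 4,120 (#26) > 3,600 (#28) > …
#15 wins with the top bid; all bids are sunk regardless.
Every bidder forfeits their bid regardless of winning.
Revenue = 3,600 + 4,120 + 7,240 + 6,940 + 8,000 + 1,290 + 6,640 = £37,830.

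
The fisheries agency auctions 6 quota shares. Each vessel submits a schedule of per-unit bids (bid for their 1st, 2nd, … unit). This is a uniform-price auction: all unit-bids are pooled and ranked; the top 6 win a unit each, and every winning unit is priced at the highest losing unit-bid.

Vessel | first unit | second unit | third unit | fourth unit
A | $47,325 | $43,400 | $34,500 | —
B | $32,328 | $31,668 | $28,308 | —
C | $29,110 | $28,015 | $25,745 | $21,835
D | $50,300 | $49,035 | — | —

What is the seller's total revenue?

Merging the schedules and taking the best 6: 50,300 (D-1), 49,035 (D-2), 47,325 (A-1), 43,400 (A-2), 34,500 (A-3), 32,328 (B-1)
The (k+1)-th unit-bid is $31,668.
Allocation: A 3, B 1, D 2. Every unit priced at $31,668.
Revenue = 6 × 31,668 = $190,008.

Total revenue: $190,008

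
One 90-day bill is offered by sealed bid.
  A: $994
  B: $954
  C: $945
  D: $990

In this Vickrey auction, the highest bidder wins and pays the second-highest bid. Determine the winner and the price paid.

Bids in order: 994 (A) > 990 (D) > 954 (B) > 945 (C)
A wins with the highest bid; price is set by the runner-up at $990.

A pays $990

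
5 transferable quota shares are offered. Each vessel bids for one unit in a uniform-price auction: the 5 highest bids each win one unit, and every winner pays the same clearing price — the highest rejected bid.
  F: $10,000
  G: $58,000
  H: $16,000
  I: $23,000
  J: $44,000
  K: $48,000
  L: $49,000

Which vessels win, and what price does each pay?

Bids ranked high→low: 58,000 (G), 49,000 (L), 48,000 (K), 44,000 (J), 23,000 (I), 16,000 (H), 10,000 (F)
The 5 highest are G, L, K, J, I.
First losing bid is H's $16,000, which sets the uniform price.

G, L, K, J, I; each pays $16,000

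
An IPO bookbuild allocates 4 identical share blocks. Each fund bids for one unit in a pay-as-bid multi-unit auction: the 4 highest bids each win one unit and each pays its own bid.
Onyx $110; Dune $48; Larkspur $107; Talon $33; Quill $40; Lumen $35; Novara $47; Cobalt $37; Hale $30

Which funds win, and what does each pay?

Onyx $110, Larkspur $107, Dune $48, Novara $47

Bids ranked high→low: 110 (Onyx), 107 (Larkspur), 48 (Dune), 47 (Novara), 40 (Quill), 37 (Cobalt), …
Top 4: Onyx, Larkspur, Dune, Novara.
Each winner pays its own bid: Onyx $110, Larkspur $107, Dune $48, Novara $47.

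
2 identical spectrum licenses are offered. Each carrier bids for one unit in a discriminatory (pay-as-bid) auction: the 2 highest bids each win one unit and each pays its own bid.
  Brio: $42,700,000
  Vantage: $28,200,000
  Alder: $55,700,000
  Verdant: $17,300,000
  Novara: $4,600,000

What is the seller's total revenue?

Sorting: 55,700,000 (Alder), 42,700,000 (Brio), 28,200,000 (Vantage), 17,300,000 (Verdant), …
The 2 highest are Alder, Brio.
Total revenue = 55,700,000 + 42,700,000 = $98,400,000.

Total revenue: $98,400,000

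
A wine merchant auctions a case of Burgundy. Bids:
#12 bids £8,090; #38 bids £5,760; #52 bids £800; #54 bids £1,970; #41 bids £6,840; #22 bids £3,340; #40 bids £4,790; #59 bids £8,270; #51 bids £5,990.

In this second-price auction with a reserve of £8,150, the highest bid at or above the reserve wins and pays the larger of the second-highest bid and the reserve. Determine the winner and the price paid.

Bids in order: 8,270 (#59) > 8,090 (#12) > 6,840 (#41) > 5,990 (#51) > 5,760 (#38) > 4,790 (#40) > …
Highest eligible bid: #59 at £8,270.
Second-highest bid £8,090 is below the reserve £8,150, so the reserve binds → payment £8,150.

#59 pays £8,150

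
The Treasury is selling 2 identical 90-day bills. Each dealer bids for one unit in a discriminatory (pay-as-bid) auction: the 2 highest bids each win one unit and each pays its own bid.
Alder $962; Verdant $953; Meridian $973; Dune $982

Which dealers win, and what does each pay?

Dune $982, Meridian $973

Bids ranked high→low: 982 (Dune), 973 (Meridian), 962 (Alder), 953 (Verdant)
The 2 highest are Dune, Meridian.
Each winner pays its own bid: Dune $982, Meridian $973.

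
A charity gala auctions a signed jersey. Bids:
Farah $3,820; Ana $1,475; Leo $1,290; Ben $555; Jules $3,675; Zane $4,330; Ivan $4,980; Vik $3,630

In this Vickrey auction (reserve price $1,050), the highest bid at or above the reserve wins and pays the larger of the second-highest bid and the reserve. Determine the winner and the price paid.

Vickrey auction (reserve price $1,050): the highest bid at or above the reserve wins and pays the larger of the second-highest bid and the reserve.
Bids in order: 4,980 (Ivan) > 4,330 (Zane) > 3,820 (Farah) > 3,675 (Jules) > 3,630 (Vik) > 1,475 (Ana) > …
Ivan has the top bid at or above the reserve ($4,980).
max(second-highest $4,330, reserve $1,050) = $4,330; the reserve does not bind.

Ivan pays $4,330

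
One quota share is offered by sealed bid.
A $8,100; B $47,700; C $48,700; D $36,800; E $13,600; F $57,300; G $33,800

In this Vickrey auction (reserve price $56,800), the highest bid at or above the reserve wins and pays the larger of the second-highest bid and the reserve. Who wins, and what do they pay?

Vickrey auction (reserve price $56,800): the highest bid at or above the reserve wins and pays the larger of the second-highest bid and the reserve.
Sorting bids: 57,300 (F) > 48,700 (C) > 47,700 (B) > 36,800 (D) > 33,800 (G) > 13,600 (E) > …
Highest eligible bid: F at $57,300.
Second-highest bid $48,700 is below the reserve $56,800, so the reserve binds → payment $56,800.

F pays $56,800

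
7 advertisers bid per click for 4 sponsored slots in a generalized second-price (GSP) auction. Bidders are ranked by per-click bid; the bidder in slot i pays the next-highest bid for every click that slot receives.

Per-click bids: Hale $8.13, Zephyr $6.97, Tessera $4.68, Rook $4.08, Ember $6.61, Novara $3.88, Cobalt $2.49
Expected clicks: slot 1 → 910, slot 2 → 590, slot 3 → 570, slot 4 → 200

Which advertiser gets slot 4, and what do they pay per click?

Tessera; $4.08 per click

Sorting advertisers: $8.13 (Hale) > $6.97 (Zephyr) > $6.61 (Ember) > $4.68 (Tessera) > $4.08 (Rook) > …
Slot 4 goes to the fourth-ranked bidder, Tessera, who pays the next bid down: $4.08/click.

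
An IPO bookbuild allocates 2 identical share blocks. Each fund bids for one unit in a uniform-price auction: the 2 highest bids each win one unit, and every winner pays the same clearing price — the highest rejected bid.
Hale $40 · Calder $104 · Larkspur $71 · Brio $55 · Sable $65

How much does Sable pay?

Ordering the bids: 104 (Calder), 71 (Larkspur), 65 (Sable), 55 (Brio), …
Top 2: Calder, Larkspur.
Clearing price = highest rejected bid = $65.
Sable does not win → pays $0.

Sable pays $0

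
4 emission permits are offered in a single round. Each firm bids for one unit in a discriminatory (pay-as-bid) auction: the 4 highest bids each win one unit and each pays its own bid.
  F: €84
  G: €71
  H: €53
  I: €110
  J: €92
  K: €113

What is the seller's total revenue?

Total revenue: €399

Sorting: 113 (K), 110 (I), 92 (J), 84 (F), 71 (G), 53 (H)
The 4 highest are K, I, J, F.
Total revenue = 113 + 110 + 92 + 84 = €399.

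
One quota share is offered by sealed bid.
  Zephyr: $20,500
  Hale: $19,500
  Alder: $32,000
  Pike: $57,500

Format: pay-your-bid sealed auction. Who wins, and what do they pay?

Sorting bids: 57,500 (Pike) > 32,000 (Alder) > 20,500 (Zephyr) > 19,500 (Hale)
Pike has the highest bid and pays exactly that: $57,500.

Pike pays $57,500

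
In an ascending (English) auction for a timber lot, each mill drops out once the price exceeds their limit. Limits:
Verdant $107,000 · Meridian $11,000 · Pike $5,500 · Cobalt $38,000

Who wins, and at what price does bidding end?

Limits ranked: 107,000 (Verdant) > 38,000 (Cobalt) > 11,000 (Meridian) > 5,500 (Pike)
Cobalt is the last rival to drop out, at $38,000; Verdant remains and wins at that price.

Verdant wins at $38,000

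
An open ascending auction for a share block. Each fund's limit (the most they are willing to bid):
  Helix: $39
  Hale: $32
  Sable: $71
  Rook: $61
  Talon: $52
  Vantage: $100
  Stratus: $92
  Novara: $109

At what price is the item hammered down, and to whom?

Novara wins at $100

Limits ranked: 109 (Novara) > 100 (Vantage) > 92 (Stratus) > 71 (Sable) > 61 (Rook) > 52 (Talon) > …
Vantage is the last rival to drop out, at $100; Novara remains and wins at that price.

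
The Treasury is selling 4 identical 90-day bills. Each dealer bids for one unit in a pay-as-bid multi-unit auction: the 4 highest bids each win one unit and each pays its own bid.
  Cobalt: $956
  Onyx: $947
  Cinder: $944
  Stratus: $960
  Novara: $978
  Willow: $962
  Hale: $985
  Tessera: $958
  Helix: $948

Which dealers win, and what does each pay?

Hale $985, Novara $978, Willow $962, Stratus $960

Sorting: 985 (Hale), 978 (Novara), 962 (Willow), 960 (Stratus), 958 (Tessera), 956 (Cobalt), …
Top 4: Hale, Novara, Willow, Stratus.
Each winner pays its own bid: Hale $985, Novara $978, Willow $962, Stratus $960.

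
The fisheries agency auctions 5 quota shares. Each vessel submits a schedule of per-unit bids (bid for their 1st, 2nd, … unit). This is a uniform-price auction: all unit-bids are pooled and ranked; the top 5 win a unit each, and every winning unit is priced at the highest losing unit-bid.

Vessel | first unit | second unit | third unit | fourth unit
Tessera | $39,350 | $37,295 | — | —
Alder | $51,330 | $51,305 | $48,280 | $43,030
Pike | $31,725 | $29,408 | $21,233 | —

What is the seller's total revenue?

Total revenue: $186,475

All unit-bids, highest first — top 5: 51,330 (Alder-1), 51,305 (Alder-2), 48,280 (Alder-3), 43,030 (Alder-4), 39,350 (Tessera-1)
Highest rejected unit-bid = $37,295.
Allocation: Alder 4, Tessera 1. Every unit priced at $37,295.
Revenue = 5 × 37,295 = $186,475.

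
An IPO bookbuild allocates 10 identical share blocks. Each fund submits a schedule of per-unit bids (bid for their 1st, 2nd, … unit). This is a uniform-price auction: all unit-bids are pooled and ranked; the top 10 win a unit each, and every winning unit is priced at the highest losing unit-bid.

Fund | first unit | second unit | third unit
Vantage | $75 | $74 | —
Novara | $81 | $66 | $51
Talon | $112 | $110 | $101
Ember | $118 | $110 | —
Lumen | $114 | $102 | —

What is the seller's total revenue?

All unit-bids, highest first — top 10: 118 (Ember-1), 114 (Lumen-1), 112 (Talon-1), 110 (Talon-2), 110 (Ember-2), 102 (Lumen-2), 101 (Talon-3), 81 (Novara-1), 75 (Vantage-1), 74 (Vantage-2)
First bid not allocated: $66.
Allocation: Ember 2, Lumen 2, Novara 1, Talon 3, Vantage 2. Every unit priced at $66.
Revenue = 10 × 66 = $660.

Total revenue: $660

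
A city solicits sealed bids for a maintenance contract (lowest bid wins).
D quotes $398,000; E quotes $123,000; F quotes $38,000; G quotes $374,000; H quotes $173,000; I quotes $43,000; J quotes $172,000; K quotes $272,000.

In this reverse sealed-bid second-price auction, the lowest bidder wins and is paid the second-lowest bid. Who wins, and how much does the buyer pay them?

Sorting bids: 38,000 (F) < 43,000 (I) < 123,000 (E) < 172,000 (J) < 173,000 (H) < 272,000 (K) < …
F is lowest; is paid the second-lowest bid, $43,000.

F is paid $43,000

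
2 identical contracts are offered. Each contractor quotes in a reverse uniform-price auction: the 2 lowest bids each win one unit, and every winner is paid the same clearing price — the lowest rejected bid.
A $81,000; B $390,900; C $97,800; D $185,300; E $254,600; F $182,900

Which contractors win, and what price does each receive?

A, C; each is paid $182,900

Ordering the bids: 81,000 (A), 97,800 (C), 182,900 (F), 185,300 (D), …
Winners (2 units): A, C.
Lowest unsuccessful bid: $182,900 → clearing price.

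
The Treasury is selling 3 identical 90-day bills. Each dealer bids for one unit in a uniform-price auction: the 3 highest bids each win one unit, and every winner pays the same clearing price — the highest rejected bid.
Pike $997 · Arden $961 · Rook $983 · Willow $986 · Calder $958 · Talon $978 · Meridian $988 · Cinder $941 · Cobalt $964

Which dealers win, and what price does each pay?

Ordering the bids: 997 (Pike), 988 (Meridian), 986 (Willow), 983 (Rook), 978 (Talon), …
Top 3: Pike, Meridian, Willow.
First losing bid is Rook's $983, which sets the uniform price.

Pike, Meridian, Willow; each pays $983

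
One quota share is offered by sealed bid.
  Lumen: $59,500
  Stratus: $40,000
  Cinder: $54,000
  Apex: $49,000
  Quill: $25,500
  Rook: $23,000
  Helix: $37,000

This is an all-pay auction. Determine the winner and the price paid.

Sorting bids: 59,500 (Lumen) > 54,000 (Cinder) > 49,000 (Apex) > 40,000 (Stratus) > 37,000 (Helix) > 25,500 (Quill) > …
Lumen wins with the top bid; all bids are sunk regardless.

Lumen pays $59,500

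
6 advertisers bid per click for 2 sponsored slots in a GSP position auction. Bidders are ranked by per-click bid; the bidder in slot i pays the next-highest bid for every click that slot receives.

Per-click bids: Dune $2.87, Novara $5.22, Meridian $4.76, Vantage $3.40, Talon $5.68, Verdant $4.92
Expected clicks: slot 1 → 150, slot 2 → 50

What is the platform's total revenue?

Ranked by bid: $5.68 (Talon) > $5.22 (Novara) > $4.92 (Verdant) > …
Slot 1: Talon pays $5.22 × 150 = $783.00
Slot 2: Novara pays $4.92 × 50 = $246.00
Total = $1029.00

Total revenue: $1029.00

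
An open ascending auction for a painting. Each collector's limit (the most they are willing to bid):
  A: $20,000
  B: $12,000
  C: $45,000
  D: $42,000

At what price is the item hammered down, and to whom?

C wins at $42,000

Open ascending-bid auction: the price rises until one bidder remains; the winner pays the price at which the last rival dropped out.
Limits ranked: 45,000 (C) > 42,000 (D) > 20,000 (A) > 12,000 (B)
Once the price passes $42,000, only C is left; the hammer falls at D's limit of $42,000.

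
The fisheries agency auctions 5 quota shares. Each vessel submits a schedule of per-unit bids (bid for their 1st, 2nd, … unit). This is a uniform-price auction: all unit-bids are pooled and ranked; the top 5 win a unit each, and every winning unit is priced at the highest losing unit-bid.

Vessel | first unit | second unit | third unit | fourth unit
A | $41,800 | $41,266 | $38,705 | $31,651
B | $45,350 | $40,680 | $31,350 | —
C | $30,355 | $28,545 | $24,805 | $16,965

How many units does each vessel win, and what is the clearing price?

Merging the schedules and taking the best 5: 45,350 (B-1), 41,800 (A-1), 41,266 (A-2), 40,680 (B-2), 38,705 (A-3)
The (k+1)-th unit-bid is $31,651.
Allocation: A 3, B 2.

A 3, B 2; clearing price $31,651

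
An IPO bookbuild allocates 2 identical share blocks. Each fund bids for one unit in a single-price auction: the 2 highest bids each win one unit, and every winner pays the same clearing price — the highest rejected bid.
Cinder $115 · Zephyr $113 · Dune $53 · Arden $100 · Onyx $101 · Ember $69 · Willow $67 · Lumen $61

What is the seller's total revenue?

Ordering the bids: 115 (Cinder), 113 (Zephyr), 101 (Onyx), 100 (Arden), …
The 2 highest are Cinder, Zephyr.
First losing bid is Onyx's $101, which sets the uniform price.
Total revenue = 2 × $101 = $202.

Total revenue: $202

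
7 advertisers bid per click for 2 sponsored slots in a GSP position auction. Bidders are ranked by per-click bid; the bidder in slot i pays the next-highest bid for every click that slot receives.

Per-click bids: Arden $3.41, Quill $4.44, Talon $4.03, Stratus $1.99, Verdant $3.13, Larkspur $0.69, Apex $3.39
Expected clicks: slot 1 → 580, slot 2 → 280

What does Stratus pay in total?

Stratus pays $0.00

Sorting advertisers: $4.44 (Quill) > $4.03 (Talon) > $3.41 (Arden) > …
Stratus ranks below slot 2 → no slot, pays nothing.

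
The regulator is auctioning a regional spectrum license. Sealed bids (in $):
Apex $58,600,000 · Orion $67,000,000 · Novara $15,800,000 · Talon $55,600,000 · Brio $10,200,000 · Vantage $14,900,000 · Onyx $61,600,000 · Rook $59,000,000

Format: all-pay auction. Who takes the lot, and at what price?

Orion pays $67,000,000

All-pay auction: the highest bidder wins the item, but every bidder pays their own bid.
Sorting bids: 67,000,000 (Orion) > 61,600,000 (Onyx) > 59,000,000 (Rook) > 58,600,000 (Apex) > 55,600,000 (Talon) > 15,800,000 (Novara) > …
Orion is highest and takes the item; every bidder forfeits their bid.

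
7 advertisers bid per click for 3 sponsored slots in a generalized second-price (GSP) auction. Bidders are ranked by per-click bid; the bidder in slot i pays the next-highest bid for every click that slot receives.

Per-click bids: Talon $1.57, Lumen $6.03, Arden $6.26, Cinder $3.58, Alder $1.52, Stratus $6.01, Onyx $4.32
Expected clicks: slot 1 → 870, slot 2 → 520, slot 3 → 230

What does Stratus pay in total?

Per-click bids in order: $6.26 (Arden) > $6.03 (Lumen) > $6.01 (Stratus) > $4.32 (Onyx) > …
Stratus holds slot 3 → pays next bid $4.32 × 230 clicks = $993.60.

Stratus pays $993.60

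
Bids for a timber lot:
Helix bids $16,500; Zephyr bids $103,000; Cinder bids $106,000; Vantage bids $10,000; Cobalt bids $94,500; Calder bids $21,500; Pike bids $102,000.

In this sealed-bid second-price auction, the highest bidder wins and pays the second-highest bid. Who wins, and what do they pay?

Bids in order: 106,000 (Cinder) > 103,000 (Zephyr) > 102,000 (Pike) > 94,500 (Cobalt) > 21,500 (Calder) > 16,500 (Helix) > …
Cinder is highest; pays the second-highest bid, $103,000.

Cinder pays $103,000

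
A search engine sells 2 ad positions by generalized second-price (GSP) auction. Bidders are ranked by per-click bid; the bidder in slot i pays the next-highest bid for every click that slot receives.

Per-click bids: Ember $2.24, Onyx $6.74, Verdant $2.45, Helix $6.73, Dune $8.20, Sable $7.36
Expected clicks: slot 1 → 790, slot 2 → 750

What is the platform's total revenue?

Sorting advertisers: $8.20 (Dune) > $7.36 (Sable) > $6.74 (Onyx) > …
Slot 1: Dune pays $7.36 × 790 = $5814.40
Slot 2: Sable pays $6.74 × 750 = $5055.00
Total = $10869.40

Total revenue: $10869.40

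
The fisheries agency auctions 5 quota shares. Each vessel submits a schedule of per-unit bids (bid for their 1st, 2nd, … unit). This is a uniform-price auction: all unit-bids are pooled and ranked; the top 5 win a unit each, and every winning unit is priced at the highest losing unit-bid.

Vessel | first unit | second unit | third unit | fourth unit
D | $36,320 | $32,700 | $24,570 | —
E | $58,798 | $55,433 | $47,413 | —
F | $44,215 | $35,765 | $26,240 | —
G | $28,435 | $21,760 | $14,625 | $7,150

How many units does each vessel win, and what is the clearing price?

Pooled unit-bids ranked (top 5): 58,798 (E-1), 55,433 (E-2), 47,413 (E-3), 44,215 (F-1), 36,320 (D-1)
The (k+1)-th unit-bid is $35,765.
Allocation: D 1, E 3, F 1.

D 1, E 3, F 1; clearing price $35,765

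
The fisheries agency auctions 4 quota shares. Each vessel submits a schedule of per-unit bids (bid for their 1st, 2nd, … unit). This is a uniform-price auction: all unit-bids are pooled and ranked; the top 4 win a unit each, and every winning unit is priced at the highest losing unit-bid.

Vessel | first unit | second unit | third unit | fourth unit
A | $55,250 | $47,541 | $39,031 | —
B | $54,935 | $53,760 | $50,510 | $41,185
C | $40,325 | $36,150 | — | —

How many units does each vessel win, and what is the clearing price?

All unit-bids, highest first — top 4: 55,250 (A-1), 54,935 (B-1), 53,760 (B-2), 50,510 (B-3)
Highest rejected unit-bid = $47,541.
Allocation: A 1, B 3.

A 1, B 3; clearing price $47,541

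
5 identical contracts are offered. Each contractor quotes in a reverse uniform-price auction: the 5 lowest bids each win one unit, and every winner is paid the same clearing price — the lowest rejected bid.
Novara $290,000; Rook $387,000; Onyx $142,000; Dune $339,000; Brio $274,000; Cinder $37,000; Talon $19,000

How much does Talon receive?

Talon is paid $339,000

Ordering the bids: 19,000 (Talon), 37,000 (Cinder), 142,000 (Onyx), 274,000 (Brio), 290,000 (Novara), 339,000 (Dune), 387,000 (Rook)
The 5 lowest are Talon, Cinder, Onyx, Brio, Novara.
First losing bid is Dune's $339,000, which sets the uniform price.
Talon wins → is paid $339,000.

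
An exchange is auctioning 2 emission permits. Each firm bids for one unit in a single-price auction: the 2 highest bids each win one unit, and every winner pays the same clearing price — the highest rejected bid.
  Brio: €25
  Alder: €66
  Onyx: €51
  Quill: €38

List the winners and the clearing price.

Alder, Onyx; each pays €38

Ordering the bids: 66 (Alder), 51 (Onyx), 38 (Quill), 25 (Brio)
Top 2: Alder, Onyx.
First losing bid is Quill's €38, which sets the uniform price.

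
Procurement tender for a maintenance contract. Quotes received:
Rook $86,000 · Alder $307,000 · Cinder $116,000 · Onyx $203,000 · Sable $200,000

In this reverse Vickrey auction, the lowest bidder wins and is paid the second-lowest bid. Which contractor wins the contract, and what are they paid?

Rook is paid $116,000

Bids in order: 86,000 (Rook) < 116,000 (Cinder) < 200,000 (Sable) < 203,000 (Onyx) < 307,000 (Alder)
Second-price: Rook is paid Cinder's bid of $116,000.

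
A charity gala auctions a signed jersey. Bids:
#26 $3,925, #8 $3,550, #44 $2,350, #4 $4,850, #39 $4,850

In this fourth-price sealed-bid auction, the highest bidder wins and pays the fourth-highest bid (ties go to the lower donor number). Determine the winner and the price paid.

Rule: the highest bidder wins and pays the fourth-highest bid.
Bids ranked: 4,850 (#4) > 4,850 (#39) > 3,925 (#26) > 3,550 (#8) > 2,350 (#44)
#4 and #39 tie at $4,850; tie-break gives it to #4.
#4 is highest; pays the fourth-highest bid, $3,550.

#4 pays $3,550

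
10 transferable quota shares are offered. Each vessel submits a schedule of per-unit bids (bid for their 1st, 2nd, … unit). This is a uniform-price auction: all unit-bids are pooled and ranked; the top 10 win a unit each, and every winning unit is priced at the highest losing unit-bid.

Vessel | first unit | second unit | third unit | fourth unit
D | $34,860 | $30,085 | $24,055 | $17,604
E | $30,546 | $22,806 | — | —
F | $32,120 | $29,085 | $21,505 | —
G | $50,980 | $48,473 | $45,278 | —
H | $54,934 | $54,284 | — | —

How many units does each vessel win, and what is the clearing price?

D 2, E 1, F 2, G 3, H 2; clearing price $24,055

Pooled unit-bids ranked (top 10): 54,934 (H-1), 54,284 (H-2), 50,980 (G-1), 48,473 (G-2), 45,278 (G-3), 34,860 (D-1), 32,120 (F-1), 30,546 (E-1), 30,085 (D-2), 29,085 (F-2)
First bid not allocated: $24,055.
Allocation: D 2, E 1, F 2, G 3, H 2.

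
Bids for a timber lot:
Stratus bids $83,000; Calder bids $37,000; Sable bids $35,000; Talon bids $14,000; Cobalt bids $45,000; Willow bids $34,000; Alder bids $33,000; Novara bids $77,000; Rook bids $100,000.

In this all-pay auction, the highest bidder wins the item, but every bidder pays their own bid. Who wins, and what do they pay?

Rook pays $100,000

Bids in order: 100,000 (Rook) > 83,000 (Stratus) > 77,000 (Novara) > 45,000 (Cobalt) > 37,000 (Calder) > 35,000 (Sable) > …
Rook is highest and takes the item; every bidder forfeits their bid.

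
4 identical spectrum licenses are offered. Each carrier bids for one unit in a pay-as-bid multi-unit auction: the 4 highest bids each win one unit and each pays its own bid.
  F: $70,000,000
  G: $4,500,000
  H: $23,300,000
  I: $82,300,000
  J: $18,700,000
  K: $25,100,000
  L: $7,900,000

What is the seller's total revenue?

Total revenue: $200,700,000

Ordering the bids: 82,300,000 (I), 70,000,000 (F), 25,100,000 (K), 23,300,000 (H), 18,700,000 (J), 7,900,000 (L), …
Winners (4 units): I, F, K, H.
Total revenue = 82,300,000 + 70,000,000 + 25,100,000 + 23,300,000 = $200,700,000.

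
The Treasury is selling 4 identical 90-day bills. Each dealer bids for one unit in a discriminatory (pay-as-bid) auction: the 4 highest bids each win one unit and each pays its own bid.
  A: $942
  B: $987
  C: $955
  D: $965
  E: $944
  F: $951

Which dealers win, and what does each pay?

B $987, D $965, C $955, F $951

Bids ranked high→low: 987 (B), 965 (D), 955 (C), 951 (F), 944 (E), 942 (A)
Winners (4 units): B, D, C, F.
Each winner pays its own bid: B $987, D $965, C $955, F $951.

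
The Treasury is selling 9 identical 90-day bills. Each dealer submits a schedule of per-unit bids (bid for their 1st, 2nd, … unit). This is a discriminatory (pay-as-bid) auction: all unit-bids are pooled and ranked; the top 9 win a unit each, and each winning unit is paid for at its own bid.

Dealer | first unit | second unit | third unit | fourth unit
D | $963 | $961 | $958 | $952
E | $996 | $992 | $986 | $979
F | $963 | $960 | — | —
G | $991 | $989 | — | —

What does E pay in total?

Merging the schedules and taking the best 9: 996 (E-1), 992 (E-2), 991 (G-1), 989 (G-2), 986 (E-3), 979 (E-4), 963 (D-1), 963 (F-1), 961 (D-2)
Next rejected bid: $960 (not a price — pay-as-bid).
E's winning unit-bids: 996 + 992 + 986 + 979 = $3,953.

E pays $3,953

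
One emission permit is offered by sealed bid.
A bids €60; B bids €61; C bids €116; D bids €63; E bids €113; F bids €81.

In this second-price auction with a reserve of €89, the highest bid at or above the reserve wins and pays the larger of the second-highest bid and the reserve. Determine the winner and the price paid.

Rule: the highest bid at or above the reserve wins and pays the larger of the second-highest bid and the reserve.
Bids in order: 116 (C) > 113 (E) > 81 (F) > 63 (D) > 61 (B) > 60 (A)
Highest eligible bid: C at €116.
Second-highest bid €113 exceeds the reserve €89 → payment €113.

C pays €113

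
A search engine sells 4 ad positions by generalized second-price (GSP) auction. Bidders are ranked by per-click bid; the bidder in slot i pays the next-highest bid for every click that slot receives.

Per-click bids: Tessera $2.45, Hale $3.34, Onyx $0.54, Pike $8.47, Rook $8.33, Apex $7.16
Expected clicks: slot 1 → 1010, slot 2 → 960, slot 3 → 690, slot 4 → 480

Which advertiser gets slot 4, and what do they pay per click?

Hale; $2.45 per click

Ranked by bid: $8.47 (Pike) > $8.33 (Rook) > $7.16 (Apex) > $3.34 (Hale) > $2.45 (Tessera) > …
Slot 4 goes to the fourth-ranked bidder, Hale, who pays the next bid down: $2.45/click.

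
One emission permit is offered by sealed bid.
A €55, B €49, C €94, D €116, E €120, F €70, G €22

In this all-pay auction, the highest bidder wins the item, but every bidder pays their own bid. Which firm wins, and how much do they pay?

E pays €120

Bids ranked: 120 (E) > 116 (D) > 94 (C) > 70 (F) > 55 (A) > 49 (B) > …
E is highest and takes the item; every bidder forfeits their bid.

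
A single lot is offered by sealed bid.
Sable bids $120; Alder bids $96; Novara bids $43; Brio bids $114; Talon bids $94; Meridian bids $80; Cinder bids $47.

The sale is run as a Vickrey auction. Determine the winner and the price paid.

Sable pays $114

Vickrey auction: the highest bidder wins and pays the second-highest bid.
Bids ranked: 120 (Sable) > 114 (Brio) > 96 (Alder) > 94 (Talon) > 80 (Meridian) > 47 (Cinder) > …
Sable is highest; pays the second-highest bid, $114.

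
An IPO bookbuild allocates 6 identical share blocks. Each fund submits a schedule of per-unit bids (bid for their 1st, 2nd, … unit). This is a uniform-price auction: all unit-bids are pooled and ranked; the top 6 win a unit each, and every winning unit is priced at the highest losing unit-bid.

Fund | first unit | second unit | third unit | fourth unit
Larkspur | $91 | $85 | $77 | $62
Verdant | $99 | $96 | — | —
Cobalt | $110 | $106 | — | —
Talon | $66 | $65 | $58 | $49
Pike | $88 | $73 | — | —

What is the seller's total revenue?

All unit-bids, highest first — top 6: 110 (Cobalt-1), 106 (Cobalt-2), 99 (Verdant-1), 96 (Verdant-2), 91 (Larkspur-1), 88 (Pike-1)
First bid not allocated: $85.
Allocation: Cobalt 2, Larkspur 1, Pike 1, Verdant 2. Every unit priced at $85.
Revenue = 6 × 85 = $510.

Total revenue: $510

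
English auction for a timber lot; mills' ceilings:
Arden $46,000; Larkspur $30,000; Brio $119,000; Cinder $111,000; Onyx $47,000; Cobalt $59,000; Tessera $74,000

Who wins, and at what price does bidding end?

Brio wins at $111,000

Sorting limits: 119,000 (Brio) > 111,000 (Cinder) > 74,000 (Tessera) > 59,000 (Cobalt) > 47,000 (Onyx) > 46,000 (Arden) > …
Bidding ends when Cinder exits at $111,000; Brio takes it.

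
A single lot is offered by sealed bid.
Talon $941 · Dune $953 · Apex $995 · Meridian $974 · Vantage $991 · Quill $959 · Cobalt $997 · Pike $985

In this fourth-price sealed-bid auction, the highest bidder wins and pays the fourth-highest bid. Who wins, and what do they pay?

Fourth-price sealed-bid auction: the highest bidder wins and pays the fourth-highest bid.
Bids in order: 997 (Cobalt) > 995 (Apex) > 991 (Vantage) > 985 (Pike) > 974 (Meridian) > 959 (Quill) > …
Cobalt is highest; pays the fourth-highest bid, $985.

Cobalt pays $985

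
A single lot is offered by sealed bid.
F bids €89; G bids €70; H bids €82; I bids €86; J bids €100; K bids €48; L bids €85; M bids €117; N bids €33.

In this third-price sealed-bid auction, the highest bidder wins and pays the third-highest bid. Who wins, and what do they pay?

M pays €89

Sorting bids: 117 (M) > 100 (J) > 89 (F) > 86 (I) > 85 (L) > 82 (H) > …
M is highest; pays the third-highest bid, €89.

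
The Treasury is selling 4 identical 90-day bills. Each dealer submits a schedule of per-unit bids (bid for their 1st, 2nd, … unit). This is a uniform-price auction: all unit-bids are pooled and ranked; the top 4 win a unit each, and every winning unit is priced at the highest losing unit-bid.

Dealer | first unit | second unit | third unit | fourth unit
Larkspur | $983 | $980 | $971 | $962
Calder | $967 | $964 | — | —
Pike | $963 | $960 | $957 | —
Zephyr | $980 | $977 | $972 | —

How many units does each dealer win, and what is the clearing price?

Larkspur 2, Zephyr 2; clearing price $972

Merging the schedules and taking the best 4: 983 (Larkspur-1), 980 (Larkspur-2), 980 (Zephyr-1), 977 (Zephyr-2)
The (k+1)-th unit-bid is $972.
Allocation: Larkspur 2, Zephyr 2.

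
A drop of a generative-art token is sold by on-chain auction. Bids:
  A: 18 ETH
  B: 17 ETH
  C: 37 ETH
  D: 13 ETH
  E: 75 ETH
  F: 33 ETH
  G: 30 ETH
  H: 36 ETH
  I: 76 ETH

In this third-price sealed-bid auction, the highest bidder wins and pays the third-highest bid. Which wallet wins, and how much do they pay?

I pays 37 ETH

Third-price sealed-bid auction: the highest bidder wins and pays the third-highest bid.
Sorting bids: 76 (I) > 75 (E) > 37 (C) > 36 (H) > 33 (F) > 30 (G) > …
I is highest; pays the third-highest bid, 37 ETH.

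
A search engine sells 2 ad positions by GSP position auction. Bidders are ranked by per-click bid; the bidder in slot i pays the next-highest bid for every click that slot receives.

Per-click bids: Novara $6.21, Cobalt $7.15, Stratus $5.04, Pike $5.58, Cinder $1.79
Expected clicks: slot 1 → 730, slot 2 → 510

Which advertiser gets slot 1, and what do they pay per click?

Sorting advertisers: $7.15 (Cobalt) > $6.21 (Novara) > $5.58 (Pike) > …
Slot 1 goes to the first-ranked bidder, Cobalt, who pays the next bid down: $6.21/click.

Cobalt; $6.21 per click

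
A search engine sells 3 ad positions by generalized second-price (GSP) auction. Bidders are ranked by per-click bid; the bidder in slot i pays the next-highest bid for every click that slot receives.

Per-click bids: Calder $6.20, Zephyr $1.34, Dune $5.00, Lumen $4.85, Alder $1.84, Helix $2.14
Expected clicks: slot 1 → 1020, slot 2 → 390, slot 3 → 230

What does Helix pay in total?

Helix pays $0.00

Sorting advertisers: $6.20 (Calder) > $5.00 (Dune) > $4.85 (Lumen) > $2.14 (Helix) > …
Helix ranks below slot 3 → no slot, pays nothing.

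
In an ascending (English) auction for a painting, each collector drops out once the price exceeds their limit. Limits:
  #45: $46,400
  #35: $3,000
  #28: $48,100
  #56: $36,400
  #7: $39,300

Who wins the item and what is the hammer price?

#28 wins at $46,400

Limits ranked: 48,100 (#28) > 46,400 (#45) > 39,300 (#7) > 36,400 (#56) > 3,000 (#35)
Bidding ends when #45 exits at $46,400; #28 takes it.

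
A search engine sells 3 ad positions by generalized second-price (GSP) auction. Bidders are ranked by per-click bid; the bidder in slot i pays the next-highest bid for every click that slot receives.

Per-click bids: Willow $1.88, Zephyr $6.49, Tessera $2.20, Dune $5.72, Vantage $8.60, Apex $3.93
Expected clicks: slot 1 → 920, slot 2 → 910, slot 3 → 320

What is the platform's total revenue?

Ranked by bid: $8.60 (Vantage) > $6.49 (Zephyr) > $5.72 (Dune) > $3.93 (Apex) > …
Slot 1: Vantage pays $6.49 × 920 = $5970.80
Slot 2: Zephyr pays $5.72 × 910 = $5205.20
Slot 3: Dune pays $3.93 × 320 = $1257.60
Total = $12433.60

Total revenue: $12433.60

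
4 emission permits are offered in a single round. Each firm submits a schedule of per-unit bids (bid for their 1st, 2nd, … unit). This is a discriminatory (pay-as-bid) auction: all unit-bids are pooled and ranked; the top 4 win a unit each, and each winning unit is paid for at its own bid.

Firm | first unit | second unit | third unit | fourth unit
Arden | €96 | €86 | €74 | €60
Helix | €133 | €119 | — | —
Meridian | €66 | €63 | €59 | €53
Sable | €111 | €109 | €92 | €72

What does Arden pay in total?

Merging the schedules and taking the best 4: 133 (Helix-1), 119 (Helix-2), 111 (Sable-1), 109 (Sable-2)
Next rejected bid: €96 (not a price — pay-as-bid).
Arden wins no units.

Arden pays €0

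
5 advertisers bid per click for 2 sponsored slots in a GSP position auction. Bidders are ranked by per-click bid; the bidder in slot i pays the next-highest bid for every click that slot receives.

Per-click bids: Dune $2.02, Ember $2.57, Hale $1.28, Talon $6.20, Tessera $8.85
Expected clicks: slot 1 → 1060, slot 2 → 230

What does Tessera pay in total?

Per-click bids in order: $8.85 (Tessera) > $6.20 (Talon) > $2.57 (Ember) > …
Tessera holds slot 1 → pays next bid $6.20 × 1060 clicks = $6572.00.

Tessera pays $6572.00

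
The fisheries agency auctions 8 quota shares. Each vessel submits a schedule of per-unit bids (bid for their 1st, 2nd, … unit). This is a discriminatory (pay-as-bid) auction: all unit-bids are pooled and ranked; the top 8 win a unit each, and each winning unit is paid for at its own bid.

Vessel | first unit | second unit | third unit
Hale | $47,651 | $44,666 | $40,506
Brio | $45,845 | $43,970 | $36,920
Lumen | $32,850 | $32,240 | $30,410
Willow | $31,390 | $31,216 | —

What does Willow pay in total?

Willow pays $0

Pooled unit-bids ranked (top 8): 47,651 (Hale-1), 45,845 (Brio-1), 44,666 (Hale-2), 43,970 (Brio-2), 40,506 (Hale-3), 36,920 (Brio-3), 32,850 (Lumen-1), 32,240 (Lumen-2)
Next rejected bid: $31,390 (not a price — pay-as-bid).
Willow wins no units.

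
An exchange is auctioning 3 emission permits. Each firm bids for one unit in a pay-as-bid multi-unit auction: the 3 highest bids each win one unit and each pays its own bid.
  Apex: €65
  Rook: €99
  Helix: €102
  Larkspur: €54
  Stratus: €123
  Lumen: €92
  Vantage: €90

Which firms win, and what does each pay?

Ordering the bids: 123 (Stratus), 102 (Helix), 99 (Rook), 92 (Lumen), 90 (Vantage), …
Top 3: Stratus, Helix, Rook.
Each winner pays its own bid: Stratus €123, Helix €102, Rook €99.

Stratus €123, Helix €102, Rook €99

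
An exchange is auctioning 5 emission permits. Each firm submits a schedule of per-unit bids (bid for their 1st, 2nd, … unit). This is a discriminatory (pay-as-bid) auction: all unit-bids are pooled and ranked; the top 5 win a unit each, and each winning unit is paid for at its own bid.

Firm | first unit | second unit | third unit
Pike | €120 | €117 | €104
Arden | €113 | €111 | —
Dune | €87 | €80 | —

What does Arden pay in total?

Arden pays €224

All unit-bids, highest first — top 5: 120 (Pike-1), 117 (Pike-2), 113 (Arden-1), 111 (Arden-2), 104 (Pike-3)
Next rejected bid: €87 (not a price — pay-as-bid).
Arden's winning unit-bids: 113 + 111 = €224.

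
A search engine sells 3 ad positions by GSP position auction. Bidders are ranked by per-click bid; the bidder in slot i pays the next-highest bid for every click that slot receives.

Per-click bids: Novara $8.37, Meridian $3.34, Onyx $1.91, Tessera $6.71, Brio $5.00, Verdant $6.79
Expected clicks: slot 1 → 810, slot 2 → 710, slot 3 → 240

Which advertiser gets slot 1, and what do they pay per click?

Per-click bids in order: $8.37 (Novara) > $6.79 (Verdant) > $6.71 (Tessera) > $5.00 (Brio) > …
Slot 1 goes to the first-ranked bidder, Novara, who pays the next bid down: $6.79/click.

Novara; $6.79 per click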